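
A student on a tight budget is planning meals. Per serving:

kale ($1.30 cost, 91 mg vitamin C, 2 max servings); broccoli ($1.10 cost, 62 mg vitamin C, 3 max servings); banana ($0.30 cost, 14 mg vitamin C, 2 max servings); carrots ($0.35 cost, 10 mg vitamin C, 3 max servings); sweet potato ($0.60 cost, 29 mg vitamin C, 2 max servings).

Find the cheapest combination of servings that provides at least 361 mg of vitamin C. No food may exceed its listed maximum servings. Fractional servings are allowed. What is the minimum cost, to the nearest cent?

$5.78

Cost per mg of vitamin C: kale $0.0143, broccoli $0.0177, sweet potato $0.0207, banana $0.0214, carrots $0.0350.
Take 2 servings of kale: +182.0 mg vitamin C for $2.60 (total $2.60, still need 179.0 mg).
Take 2.887 servings of broccoli: +179.0 mg vitamin C for $3.18 (total $5.78, still need 0.0 mg).
Greedy by cheapest-per-mg is optimal for a single linear constraint, so the minimum cost is $5.78.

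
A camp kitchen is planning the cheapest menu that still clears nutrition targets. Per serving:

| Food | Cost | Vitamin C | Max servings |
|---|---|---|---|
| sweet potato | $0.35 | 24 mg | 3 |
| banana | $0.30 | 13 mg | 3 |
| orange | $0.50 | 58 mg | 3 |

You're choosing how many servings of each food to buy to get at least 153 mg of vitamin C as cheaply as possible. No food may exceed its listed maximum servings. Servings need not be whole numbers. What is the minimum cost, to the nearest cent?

Cost per mg of vitamin C: orange $0.0086, sweet potato $0.0146, banana $0.0231.
Take 2.638 servings of orange: +153.0 mg vitamin C for $1.32 (total $1.32, still need 0.0 mg).
Filling from the cheapest source first is optimal under one linear minimum: $1.32.

$1.32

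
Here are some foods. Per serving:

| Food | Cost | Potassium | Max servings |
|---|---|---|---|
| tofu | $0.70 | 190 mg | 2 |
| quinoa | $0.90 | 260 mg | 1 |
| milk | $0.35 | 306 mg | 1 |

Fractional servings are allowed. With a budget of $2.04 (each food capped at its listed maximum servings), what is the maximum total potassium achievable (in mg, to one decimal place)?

780.4 mg

Potassium per dollar: milk 874.3, quinoa 288.9, tofu 271.4.
Take 1 serving of milk: spends $0.35, +306.0 mg potassium (running total 306.0 mg).
Take 1 serving of quinoa: spends $0.90, +260.0 mg potassium (running total 566.0 mg).
Take 1.129 servings of tofu: spends $0.79, +214.4 mg potassium (running total 780.4 mg).
Greedy by best ratio exhausts the cost allowance optimally: 780.4 mg.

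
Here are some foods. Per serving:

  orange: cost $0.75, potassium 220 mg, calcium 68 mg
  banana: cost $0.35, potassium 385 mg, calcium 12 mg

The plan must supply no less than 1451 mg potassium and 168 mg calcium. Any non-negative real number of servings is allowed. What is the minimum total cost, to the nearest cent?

$2.42

A basic optimal solution has at most two foods positive. Try each food alone and each pair with both targets met exactly.
orange only: max(1451/220, 168/68) = 6.595 servings → $4.95.
banana only: max(1451/385, 168/12) = 14 servings → $4.90.
orange + banana with both tight: 2.008 servings and 2.621 servings → $2.42.
So the least-cost plan costs $2.42.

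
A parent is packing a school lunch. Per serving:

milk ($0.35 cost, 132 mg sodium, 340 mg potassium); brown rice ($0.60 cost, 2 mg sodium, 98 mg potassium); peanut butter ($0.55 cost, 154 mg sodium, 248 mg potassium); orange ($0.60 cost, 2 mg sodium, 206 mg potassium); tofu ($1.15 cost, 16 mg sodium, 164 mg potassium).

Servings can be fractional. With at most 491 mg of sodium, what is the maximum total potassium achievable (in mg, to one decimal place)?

Potassium per mg sodium: orange 103, brown rice 49, tofu 10.25, milk 2.576, peanut butter 1.61.
With no serving limits, spend the whole sodium allowance on orange: 491 mg / 2 mg × 206 mg = 50573.0 mg.

50573.0 mg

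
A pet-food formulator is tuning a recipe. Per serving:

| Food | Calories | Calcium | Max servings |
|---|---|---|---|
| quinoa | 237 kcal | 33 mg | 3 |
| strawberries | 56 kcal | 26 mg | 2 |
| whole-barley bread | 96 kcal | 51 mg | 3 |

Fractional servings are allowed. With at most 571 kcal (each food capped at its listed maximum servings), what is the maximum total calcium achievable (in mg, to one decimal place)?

Calcium per kcal: whole-barley bread 0.5312, strawberries 0.4643, quinoa 0.1392.
Take 3 servings of whole-barley bread: uses 288 kcal, +153.0 mg calcium (running total 153.0 mg).
Take 2 servings of strawberries: uses 112 kcal, +52.0 mg calcium (running total 205.0 mg).
Take 0.7215 servings of quinoa: uses 171 kcal, +23.8 mg calcium (running total 228.8 mg).
Greedy by best ratio exhausts the calories allowance optimally: 228.8 mg.

228.8 mg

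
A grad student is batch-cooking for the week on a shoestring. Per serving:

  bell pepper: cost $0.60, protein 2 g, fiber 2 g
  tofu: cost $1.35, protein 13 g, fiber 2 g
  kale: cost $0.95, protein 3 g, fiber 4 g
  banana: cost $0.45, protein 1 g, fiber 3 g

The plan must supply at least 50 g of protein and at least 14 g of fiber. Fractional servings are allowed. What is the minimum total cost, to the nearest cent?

Compare the cost at each extreme point of the feasible region.
bell pepper only: max(50/2, 14/2) = 25 servings → $15.00.
tofu only: max(50/13, 14/2) = 7 servings → $9.45.
kale only: max(50/3, 14/4) = 16.67 servings → $15.83.
banana only: max(50/1, 14/3) = 50 servings → $22.50.
bell pepper + tofu with both tight: 3.727 servings and 3.273 servings → $6.65.
bell pepper + kale with both targets exact would need a negative amount; discard.
bell pepper + banana with both targets exact would need a negative amount; discard.
tofu + kale with both tight: 3.435 servings and 1.783 servings → $6.33.
tofu + banana with both tight: 3.676 servings and 2.216 servings → $5.96.
kale + banana: intersection lies outside the first quadrant.
Cheapest feasible corner: $5.96.

$5.96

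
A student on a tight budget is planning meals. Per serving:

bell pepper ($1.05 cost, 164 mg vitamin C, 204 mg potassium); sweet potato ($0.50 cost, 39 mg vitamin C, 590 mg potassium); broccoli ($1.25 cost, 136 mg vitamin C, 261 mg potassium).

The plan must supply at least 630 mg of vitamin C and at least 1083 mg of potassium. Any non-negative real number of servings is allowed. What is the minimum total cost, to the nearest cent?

Compare the cost at each extreme point of the feasible region.
bell pepper only: max(630/164, 1083/204) = 5.309 servings → $5.57.
sweet potato only: max(630/39, 1083/590) = 16.15 servings → $8.08.
broccoli only: max(630/136, 1083/261) = 4.632 servings → $5.79.
bell pepper + sweet potato with both tight: 3.71 servings and 0.5528 servings → $4.17.
bell pepper + broccoli with both tight: 1.138 servings and 3.26 servings → $5.27.
sweet potato + broccoli: intersection lies outside the first quadrant.
So the least-cost plan costs $4.17.

$4.17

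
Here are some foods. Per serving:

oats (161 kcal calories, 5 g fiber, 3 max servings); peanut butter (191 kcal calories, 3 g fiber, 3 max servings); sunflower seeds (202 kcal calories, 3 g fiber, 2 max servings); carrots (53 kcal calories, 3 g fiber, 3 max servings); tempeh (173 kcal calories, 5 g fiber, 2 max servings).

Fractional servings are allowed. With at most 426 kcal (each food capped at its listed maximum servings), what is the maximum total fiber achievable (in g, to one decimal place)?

Fiber per kcal: carrots 0.0566, oats 0.03106, tempeh 0.0289, peanut butter 0.01571, sunflower seeds 0.01485.
Take 3 servings of carrots: uses 159 kcal, +9.0 g fiber (running total 9.0 g).
Take 1.658 servings of oats: uses 267 kcal, +8.3 g fiber (running total 17.3 g).
Greedy by best ratio exhausts the calories allowance optimally: 17.3 g.

17.3 g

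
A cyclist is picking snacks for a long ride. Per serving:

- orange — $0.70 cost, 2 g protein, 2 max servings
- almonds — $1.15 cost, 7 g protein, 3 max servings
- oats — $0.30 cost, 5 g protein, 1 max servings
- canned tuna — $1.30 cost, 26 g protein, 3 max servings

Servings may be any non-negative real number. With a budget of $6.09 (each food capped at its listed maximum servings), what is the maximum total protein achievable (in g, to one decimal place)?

Protein per dollar: canned tuna 20, oats 16.67, almonds 6.087, orange 2.857.
Take 3 servings of canned tuna: spends $3.90, +78.0 g protein (running total 78.0 g).
Take 1 serving of oats: spends $0.30, +5.0 g protein (running total 83.0 g).
Take 1.643 servings of almonds: spends $1.89, +11.5 g protein (running total 94.5 g).
Greedy by best ratio exhausts the cost allowance optimally: 94.5 g.

94.5 g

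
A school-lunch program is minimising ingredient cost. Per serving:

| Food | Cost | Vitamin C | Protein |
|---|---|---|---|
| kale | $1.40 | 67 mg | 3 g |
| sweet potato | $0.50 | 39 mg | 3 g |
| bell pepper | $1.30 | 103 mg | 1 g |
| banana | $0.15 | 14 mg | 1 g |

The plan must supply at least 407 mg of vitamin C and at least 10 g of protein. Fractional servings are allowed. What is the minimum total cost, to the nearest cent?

The cheapest plan sits at a corner of the feasible region — with two constraints it uses at most two foods.
kale only: max(407/67, 10/3) = 6.075 servings → $8.50.
sweet potato only: max(407/39, 10/3) = 10.44 servings → $5.22.
bell pepper only: max(407/103, 10/1) = 10 servings → $13.00.
banana only: max(407/14, 10/1) = 29.07 servings → $4.36.
kale + sweet potato: the both-tight solution has a negative serving — not a feasible corner.
kale + bell pepper with both tight: 2.574 servings and 2.277 servings → $6.56.
kale + banana with both targets exact would need a negative amount; discard.
sweet potato + bell pepper with both tight: 2.307 servings and 3.078 servings → $5.15.
sweet potato + banana: the both-tight solution has a negative serving — not a feasible corner.
bell pepper + banana with both tight: 3 servings and 7 servings → $4.95.
Cheapest feasible corner: $4.36.

$4.36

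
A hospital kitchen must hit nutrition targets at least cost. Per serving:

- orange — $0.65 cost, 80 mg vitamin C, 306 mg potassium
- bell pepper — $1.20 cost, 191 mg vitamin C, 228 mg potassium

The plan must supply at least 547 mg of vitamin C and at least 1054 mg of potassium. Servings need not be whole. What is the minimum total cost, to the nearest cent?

The cheapest plan sits at a corner of the feasible region — with two constraints it uses at most two foods.
orange only: max(547/80, 1054/306) = 6.838 servings → $4.44.
bell pepper only: max(547/191, 1054/228) = 4.623 servings → $5.55.
orange + bell pepper with both tight: 1.905 servings and 2.066 servings → $3.72.
So the least-cost plan costs $3.72.

$3.72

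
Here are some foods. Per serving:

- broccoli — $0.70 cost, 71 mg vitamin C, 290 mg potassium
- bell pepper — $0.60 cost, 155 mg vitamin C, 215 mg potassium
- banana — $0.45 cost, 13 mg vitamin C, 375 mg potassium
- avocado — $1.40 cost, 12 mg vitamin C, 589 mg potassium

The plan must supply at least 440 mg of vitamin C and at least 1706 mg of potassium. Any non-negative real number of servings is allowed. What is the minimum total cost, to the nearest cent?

Two binding constraints pin down two serving amounts, so the optimal mix uses at most two foods. The candidates are each food alone (scaled to the tighter of vitamin C/potassium) and each pair with both constraints tight.
broccoli only: max(440/71, 1706/290) = 6.197 servings → $4.34.
bell pepper only: max(440/155, 1706/215) = 7.935 servings → $4.76.
banana only: max(440/13, 1706/375) = 33.85 servings → $15.23.
avocado only: max(440/12, 1706/589) = 36.67 servings → $51.33.
broccoli + bell pepper with both tight: 5.721 servings and 0.2181 servings → $4.14.
broccoli + banana: the both-tight solution has a negative serving — not a feasible corner.
broccoli + avocado with both targets exact would need a negative amount; discard.
bell pepper + banana with both tight: 2.581 servings and 3.069 servings → $2.93.
bell pepper + avocado with both tight: 2.691 servings and 1.914 servings → $4.29.
banana + avocado: intersection lies outside the first quadrant.
The minimum over all feasible corners is $2.93.

$2.93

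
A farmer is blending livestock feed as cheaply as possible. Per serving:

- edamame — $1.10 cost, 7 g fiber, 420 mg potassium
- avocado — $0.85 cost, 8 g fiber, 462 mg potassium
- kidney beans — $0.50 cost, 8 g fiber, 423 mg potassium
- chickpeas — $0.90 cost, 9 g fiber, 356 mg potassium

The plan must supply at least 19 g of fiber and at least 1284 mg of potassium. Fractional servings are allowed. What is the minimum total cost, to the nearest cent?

$1.52

With two linear requirements the optimum uses one or two foods; enumerate the corners.
edamame only: max(19/7, 1284/420) = 3.057 servings → $3.36.
avocado only: max(19/8, 1284/462) = 2.779 servings → $2.36.
kidney beans only: max(19/8, 1284/423) = 3.035 servings → $1.52.
chickpeas only: max(19/9, 1284/356) = 3.607 servings → $3.25.
edamame + avocado: intersection lies outside the first quadrant.
edamame + kidney beans: intersection lies outside the first quadrant.
edamame + chickpeas: intersection lies outside the first quadrant.
avocado + kidney beans: the both-tight solution has a negative serving — not a feasible corner.
avocado + chickpeas: intersection lies outside the first quadrant.
kidney beans + chickpeas: the both-tight solution has a negative serving — not a feasible corner.
The minimum over all feasible corners is $1.52.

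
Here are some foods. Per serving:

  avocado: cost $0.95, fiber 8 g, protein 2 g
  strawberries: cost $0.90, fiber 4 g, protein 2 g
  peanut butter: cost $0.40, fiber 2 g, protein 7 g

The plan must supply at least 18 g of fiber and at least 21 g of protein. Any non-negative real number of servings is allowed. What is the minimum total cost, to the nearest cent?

avocado only: max(18/8, 21/2) = 10.5 servings → $9.97.
strawberries only: max(18/4, 21/2) = 10.5 servings → $9.45.
peanut butter only: max(18/2, 21/7) = 9 servings → $3.60.
avocado + strawberries with both targets exact would need a negative amount; discard.
avocado + peanut butter with both tight: 1.615 servings and 2.538 servings → $2.55.
strawberries + peanut butter with both tight: 3.5 servings and 2 servings → $3.95.
The minimum over all feasible corners is $2.55.

$2.55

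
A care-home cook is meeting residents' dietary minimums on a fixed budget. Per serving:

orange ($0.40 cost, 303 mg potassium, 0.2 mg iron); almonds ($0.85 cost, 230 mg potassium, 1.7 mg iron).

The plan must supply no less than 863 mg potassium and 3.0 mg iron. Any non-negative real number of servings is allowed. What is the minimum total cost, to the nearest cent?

$2.00

At the optimum either one food covers both requirements or two foods hit both targets exactly; no other combination can be cheaper.
orange only: max(863/303, 3.0/0.2) = 15 servings → $6.00.
almonds only: max(863/230, 3.0/1.7) = 3.752 servings → $3.19.
orange + almonds with both tight: 1.657 servings and 1.57 servings → $2.00.
The minimum over all feasible corners is $2.00.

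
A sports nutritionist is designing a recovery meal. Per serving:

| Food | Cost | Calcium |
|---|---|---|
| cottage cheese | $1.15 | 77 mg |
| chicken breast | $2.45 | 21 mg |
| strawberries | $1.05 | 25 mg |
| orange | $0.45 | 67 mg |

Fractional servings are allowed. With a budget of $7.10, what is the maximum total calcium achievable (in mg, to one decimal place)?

1057.1 mg

Calcium per dollar: orange 148.9, cottage cheese 66.96, strawberries 23.81, chicken breast 8.571.
With no serving limits, spend the whole cost allowance on orange: $7.10 / $0.45 × 67 mg = 1057.1 mg.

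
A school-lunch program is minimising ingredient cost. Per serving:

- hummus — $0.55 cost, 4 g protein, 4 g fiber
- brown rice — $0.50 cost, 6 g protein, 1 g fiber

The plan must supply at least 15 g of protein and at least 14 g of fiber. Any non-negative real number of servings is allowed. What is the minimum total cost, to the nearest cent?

$2.00

For a min-cost LP with two ≥-constraints, a basic feasible solution has at most two positive variables.
hummus only: max(15/4, 14/4) = 3.75 servings → $2.06.
brown rice only: max(15/6, 14/1) = 14 servings → $7.00.
hummus + brown rice with both tight: 3.45 servings and 0.2 servings → $2.00.
The minimum over all feasible corners is $2.00.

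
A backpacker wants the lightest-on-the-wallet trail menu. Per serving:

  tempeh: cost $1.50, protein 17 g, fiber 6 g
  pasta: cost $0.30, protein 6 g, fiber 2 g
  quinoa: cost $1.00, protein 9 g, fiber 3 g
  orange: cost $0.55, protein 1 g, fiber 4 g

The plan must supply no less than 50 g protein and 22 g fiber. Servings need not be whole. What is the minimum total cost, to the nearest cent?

$3.23

tempeh only: max(50/17, 22/6) = 3.667 servings → $5.50.
pasta only: max(50/6, 22/2) = 11 servings → $3.30.
quinoa only: max(50/9, 22/3) = 7.333 servings → $7.33.
orange only: max(50/1, 22/4) = 50 servings → $27.50.
tempeh + pasta: the both-tight solution has a negative serving — not a feasible corner.
tempeh + quinoa: intersection lies outside the first quadrant.
tempeh + orange with both tight: 2.871 servings and 1.194 servings → $4.96.
pasta + quinoa (both tight): parallel constraints — no distinct corner.
pasta + orange with both tight: 8.091 servings and 1.455 servings → $3.23.
quinoa + orange with both tight: 5.394 servings and 1.455 servings → $6.19.
Cheapest feasible corner: $3.23.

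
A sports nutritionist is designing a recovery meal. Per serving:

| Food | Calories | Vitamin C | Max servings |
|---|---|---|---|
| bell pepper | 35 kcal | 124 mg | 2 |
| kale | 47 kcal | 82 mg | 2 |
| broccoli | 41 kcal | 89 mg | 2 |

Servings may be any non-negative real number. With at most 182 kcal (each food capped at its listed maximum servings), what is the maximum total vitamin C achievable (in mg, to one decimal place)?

478.3 mg

Vitamin C per kcal: bell pepper 3.543, broccoli 2.171, kale 1.745.
Take 2 servings of bell pepper: uses 70 kcal, +248.0 mg vitamin C (running total 248.0 mg).
Take 2 servings of broccoli: uses 82 kcal, +178.0 mg vitamin C (running total 426.0 mg).
Take 0.6383 servings of kale: uses 30 kcal, +52.3 mg vitamin C (running total 478.3 mg).
Filling greedily by vitamin C-per-kcal is optimal for one linear limit, giving 478.3 mg.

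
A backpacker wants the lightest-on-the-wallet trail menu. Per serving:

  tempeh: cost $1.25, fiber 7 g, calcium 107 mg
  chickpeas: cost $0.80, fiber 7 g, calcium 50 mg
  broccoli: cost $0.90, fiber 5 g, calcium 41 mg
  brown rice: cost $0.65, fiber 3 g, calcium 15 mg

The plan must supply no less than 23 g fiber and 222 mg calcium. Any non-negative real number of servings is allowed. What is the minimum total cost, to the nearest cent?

Compare the cost at each extreme point of the feasible region.
tempeh only: max(23/7, 222/107) = 3.286 servings → $4.11.
chickpeas only: max(23/7, 222/50) = 4.44 servings → $3.55.
broccoli only: max(23/5, 222/41) = 5.415 servings → $4.87.
brown rice only: max(23/3, 222/15) = 14.8 servings → $9.62.
tempeh + chickpeas with both tight: 1.013 servings and 2.273 servings → $3.08.
tempeh + broccoli with both tight: 0.6734 servings and 3.657 servings → $4.13.
tempeh + brown rice with both tight: 1.486 servings and 4.199 servings → $4.59.
chickpeas + broccoli: the both-tight solution has a negative serving — not a feasible corner.
chickpeas + brown rice with both targets exact would need a negative amount; discard.
broccoli + brown rice: intersection lies outside the first quadrant.
So the least-cost plan costs $3.08.

$3.08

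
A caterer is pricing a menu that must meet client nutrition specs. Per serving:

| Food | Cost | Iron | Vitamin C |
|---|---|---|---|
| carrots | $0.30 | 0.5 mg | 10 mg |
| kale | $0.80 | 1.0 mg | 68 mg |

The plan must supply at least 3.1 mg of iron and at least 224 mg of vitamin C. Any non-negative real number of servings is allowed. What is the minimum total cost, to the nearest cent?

Two binding constraints pin down two serving amounts, so the optimal mix uses at most two foods. The candidates are each food alone (scaled to the tighter of iron/vitamin C) and each pair with both constraints tight.
carrots only: max(3.1/0.5, 224/10) = 22.4 servings → $6.72.
kale only: max(3.1/1.0, 224/68) = 3.294 servings → $2.64.
carrots + kale: the both-tight solution has a negative serving — not a feasible corner.
So the least-cost plan costs $2.64.

$2.64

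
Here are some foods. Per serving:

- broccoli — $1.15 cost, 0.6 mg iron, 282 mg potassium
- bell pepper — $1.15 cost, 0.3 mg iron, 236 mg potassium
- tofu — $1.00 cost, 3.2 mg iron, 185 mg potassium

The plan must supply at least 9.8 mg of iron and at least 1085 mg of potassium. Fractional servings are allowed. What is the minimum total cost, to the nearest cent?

broccoli only: max(9.8/0.6, 1085/282) = 16.33 servings → $18.78.
bell pepper only: max(9.8/0.3, 1085/236) = 32.67 servings → $37.57.
tofu only: max(9.8/3.2, 1085/185) = 5.865 servings → $5.86.
broccoli + bell pepper: the both-tight solution has a negative serving — not a feasible corner.
broccoli + tofu with both tight: 2.096 servings and 2.669 servings → $5.08.
bell pepper + tofu with both tight: 2.371 servings and 2.84 servings → $5.57.
Cheapest feasible corner: $5.08.

$5.08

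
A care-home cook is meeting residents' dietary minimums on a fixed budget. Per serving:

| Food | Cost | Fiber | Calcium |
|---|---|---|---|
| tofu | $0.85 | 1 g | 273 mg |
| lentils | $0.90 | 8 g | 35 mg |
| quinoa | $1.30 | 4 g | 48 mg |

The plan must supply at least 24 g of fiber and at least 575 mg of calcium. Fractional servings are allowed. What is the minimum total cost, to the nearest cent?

tofu only: max(24/1, 575/273) = 24 servings → $20.40.
lentils only: max(24/8, 575/35) = 16.43 servings → $14.79.
quinoa only: max(24/4, 575/48) = 11.98 servings → $15.57.
tofu + lentils with both tight: 1.75 servings and 2.781 servings → $3.99.
tofu + quinoa with both tight: 1.1 servings and 5.725 servings → $8.38.
lentils + quinoa: the both-tight solution has a negative serving — not a feasible corner.
So the least-cost plan costs $3.99.

$3.99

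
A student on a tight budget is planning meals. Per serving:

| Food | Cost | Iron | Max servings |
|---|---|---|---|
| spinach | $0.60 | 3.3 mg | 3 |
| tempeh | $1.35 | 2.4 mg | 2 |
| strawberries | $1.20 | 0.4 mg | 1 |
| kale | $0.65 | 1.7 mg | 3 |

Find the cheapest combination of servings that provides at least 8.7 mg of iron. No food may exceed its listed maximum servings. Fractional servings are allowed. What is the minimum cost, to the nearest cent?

Cost per mg of iron: spinach $0.1818, kale $0.3824, tempeh $0.5625, strawberries $3.0000.
Take 2.636 servings of spinach: +8.7 mg iron for $1.58 (total $1.58, still need 0.0 mg).
Filling from the cheapest source first is optimal under one linear minimum: $1.58.

$1.58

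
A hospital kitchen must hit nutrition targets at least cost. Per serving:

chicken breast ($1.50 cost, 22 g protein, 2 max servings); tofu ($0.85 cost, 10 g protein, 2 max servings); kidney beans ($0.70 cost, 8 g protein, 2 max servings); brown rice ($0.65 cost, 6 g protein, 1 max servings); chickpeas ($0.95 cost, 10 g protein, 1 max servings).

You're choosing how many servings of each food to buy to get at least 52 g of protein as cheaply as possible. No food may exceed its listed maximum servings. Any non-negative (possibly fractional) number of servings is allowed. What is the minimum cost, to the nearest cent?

$3.68

Cost per g of protein: chicken breast $0.0682, tofu $0.0850, kidney beans $0.0875, chickpeas $0.0950, brown rice $0.1083.
Take 2 servings of chicken breast: +44.0 g protein for $3.00 (total $3.00, still need 8.0 g).
Take 0.8 servings of tofu: +8.0 g protein for $0.68 (total $3.68, still need 0.0 g).
Greedy by cheapest-per-g is optimal for a single linear constraint, so the minimum cost is $3.68.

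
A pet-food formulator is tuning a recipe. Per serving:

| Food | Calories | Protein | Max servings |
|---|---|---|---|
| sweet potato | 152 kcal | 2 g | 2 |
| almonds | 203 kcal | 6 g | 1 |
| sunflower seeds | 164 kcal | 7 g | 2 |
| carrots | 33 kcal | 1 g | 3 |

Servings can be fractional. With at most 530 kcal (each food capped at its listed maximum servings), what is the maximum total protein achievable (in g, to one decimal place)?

20.0 g

Protein per kcal: sunflower seeds 0.04268, carrots 0.0303, almonds 0.02956, sweet potato 0.01316.
Take 2 servings of sunflower seeds: uses 328 kcal, +14.0 g protein (running total 14.0 g).
Take 3 servings of carrots: uses 99 kcal, +3.0 g protein (running total 17.0 g).
Take 0.5074 servings of almonds: uses 103 kcal, +3.0 g protein (running total 20.0 g).
Filling greedily by protein-per-kcal is optimal for one linear limit, giving 20.0 g.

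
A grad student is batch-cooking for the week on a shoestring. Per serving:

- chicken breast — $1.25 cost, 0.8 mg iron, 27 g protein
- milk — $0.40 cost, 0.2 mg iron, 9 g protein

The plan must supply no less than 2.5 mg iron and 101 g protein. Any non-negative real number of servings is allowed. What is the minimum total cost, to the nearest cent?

$4.55

Two binding constraints pin down two serving amounts, so the optimal mix uses at most two foods. The candidates are each food alone (scaled to the tighter of iron/protein) and each pair with both constraints tight.
chicken breast only: max(2.5/0.8, 101/27) = 3.741 servings → $4.68.
milk only: max(2.5/0.2, 101/9) = 12.5 servings → $5.00.
chicken breast + milk with both tight: 1.278 servings and 7.389 servings → $4.55.
The minimum over all feasible corners is $4.55.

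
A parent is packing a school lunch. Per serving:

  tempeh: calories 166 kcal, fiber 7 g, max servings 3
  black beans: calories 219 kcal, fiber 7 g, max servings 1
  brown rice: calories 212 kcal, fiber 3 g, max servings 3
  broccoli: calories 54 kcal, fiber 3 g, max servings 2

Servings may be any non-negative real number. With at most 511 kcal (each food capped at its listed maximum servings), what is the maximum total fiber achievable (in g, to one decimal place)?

Fiber per kcal: broccoli 0.05556, tempeh 0.04217, black beans 0.03196, brown rice 0.01415.
Take 2 servings of broccoli: uses 108 kcal, +6.0 g fiber (running total 6.0 g).
Take 2.428 servings of tempeh: uses 403 kcal, +17.0 g fiber (running total 23.0 g).
Filling greedily by fiber-per-kcal is optimal for one linear limit, giving 23.0 g.

23.0 g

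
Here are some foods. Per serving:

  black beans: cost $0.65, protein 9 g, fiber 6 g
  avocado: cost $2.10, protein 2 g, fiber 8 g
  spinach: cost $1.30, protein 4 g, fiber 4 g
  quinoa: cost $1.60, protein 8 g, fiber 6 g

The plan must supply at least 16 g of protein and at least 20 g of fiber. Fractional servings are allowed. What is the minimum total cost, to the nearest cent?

Check every corner: each single food scaled to meet both minima, and each pair solved so both constraints bind.
black beans only: max(16/9, 20/6) = 3.333 servings → $2.17.
avocado only: max(16/2, 20/8) = 8 servings → $16.80.
spinach only: max(16/4, 20/4) = 5 servings → $6.50.
quinoa only: max(16/8, 20/6) = 3.333 servings → $5.33.
black beans + avocado with both tight: 1.467 servings and 1.4 servings → $3.89.
black beans + spinach: the both-tight solution has a negative serving — not a feasible corner.
black beans + quinoa with both targets exact would need a negative amount; discard.
avocado + spinach with both tight: 0.6667 servings and 3.667 servings → $6.17.
avocado + quinoa with both tight: 1.231 servings and 1.692 servings → $5.29.
spinach + quinoa: the both-tight solution has a negative serving — not a feasible corner.
Cheapest feasible corner: $2.17.

$2.17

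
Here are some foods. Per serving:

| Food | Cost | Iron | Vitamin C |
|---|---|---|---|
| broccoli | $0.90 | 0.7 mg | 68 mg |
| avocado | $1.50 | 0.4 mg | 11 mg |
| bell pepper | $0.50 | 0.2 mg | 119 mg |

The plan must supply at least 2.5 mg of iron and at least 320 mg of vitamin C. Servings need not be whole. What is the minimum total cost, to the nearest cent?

$3.40

An LP optimum is at a vertex; with two nutrient constraints at most two foods are used. Check each candidate.
broccoli only: max(2.5/0.7, 320/68) = 4.706 servings → $4.24.
avocado only: max(2.5/0.4, 320/11) = 29.09 servings → $43.64.
bell pepper only: max(2.5/0.2, 320/119) = 12.5 servings → $6.25.
broccoli + avocado: the both-tight solution has a negative serving — not a feasible corner.
broccoli + bell pepper with both tight: 3.35 servings and 0.7747 servings → $3.40.
avocado + bell pepper with both tight: 5.143 servings and 2.214 servings → $8.82.
So the least-cost plan costs $3.40.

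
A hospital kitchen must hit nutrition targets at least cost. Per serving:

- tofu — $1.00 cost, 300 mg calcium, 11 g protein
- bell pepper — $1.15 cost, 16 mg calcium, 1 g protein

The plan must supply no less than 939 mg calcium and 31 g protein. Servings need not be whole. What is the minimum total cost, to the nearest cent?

tofu only: max(939/300, 31/11) = 3.13 servings → $3.13.
bell pepper only: max(939/16, 31/1) = 58.69 servings → $67.49.
tofu + bell pepper: the both-tight solution has a negative serving — not a feasible corner.
The minimum over all feasible corners is $3.13.

$3.13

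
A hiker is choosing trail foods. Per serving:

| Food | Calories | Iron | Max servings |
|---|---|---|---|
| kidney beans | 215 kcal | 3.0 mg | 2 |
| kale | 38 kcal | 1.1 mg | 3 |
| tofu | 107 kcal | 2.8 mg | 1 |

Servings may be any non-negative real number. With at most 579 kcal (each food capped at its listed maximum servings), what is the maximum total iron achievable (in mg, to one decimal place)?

11.1 mg

Iron per kcal: kale 0.02895, tofu 0.02617, kidney beans 0.01395.
Take 3 servings of kale: uses 114 kcal, +3.3 mg iron (running total 3.3 mg).
Take 1 serving of tofu: uses 107 kcal, +2.8 mg iron (running total 6.1 mg).
Take 1.665 servings of kidney beans: uses 358 kcal, +5.0 mg iron (running total 11.1 mg).
Greedy by best ratio exhausts the calories allowance optimally: 11.1 mg.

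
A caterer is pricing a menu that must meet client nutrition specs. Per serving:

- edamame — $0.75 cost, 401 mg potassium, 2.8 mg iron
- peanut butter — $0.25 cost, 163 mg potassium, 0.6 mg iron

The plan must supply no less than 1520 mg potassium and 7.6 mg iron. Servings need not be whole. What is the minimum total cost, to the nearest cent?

For a min-cost LP with two ≥-constraints, a basic feasible solution has at most two positive variables.
edamame only: max(1520/401, 7.6/2.8) = 3.791 servings → $2.84.
peanut butter only: max(1520/163, 7.6/0.6) = 12.67 servings → $3.17.
edamame + peanut butter with both tight: 1.514 servings and 5.6 servings → $2.54.
The minimum over all feasible corners is $2.54.

$2.54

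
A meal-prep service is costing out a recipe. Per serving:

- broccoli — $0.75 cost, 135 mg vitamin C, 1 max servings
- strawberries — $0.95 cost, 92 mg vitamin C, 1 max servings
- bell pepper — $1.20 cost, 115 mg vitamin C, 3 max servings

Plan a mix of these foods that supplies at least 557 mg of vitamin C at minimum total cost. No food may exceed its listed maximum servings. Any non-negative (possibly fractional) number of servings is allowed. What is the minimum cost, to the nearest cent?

Cost per mg of vitamin C: broccoli $0.0056, strawberries $0.0103, bell pepper $0.0104.
Take 1 serving of broccoli: +135.0 mg vitamin C for $0.75 (total $0.75, still need 422.0 mg).
Take 1 serving of strawberries: +92.0 mg vitamin C for $0.95 (total $1.70, still need 330.0 mg).
Take 2.87 servings of bell pepper: +330.0 mg vitamin C for $3.44 (total $5.14, still need 0.0 mg).
Greedy by cheapest-per-mg is optimal for a single linear constraint, so the minimum cost is $5.14.

$5.14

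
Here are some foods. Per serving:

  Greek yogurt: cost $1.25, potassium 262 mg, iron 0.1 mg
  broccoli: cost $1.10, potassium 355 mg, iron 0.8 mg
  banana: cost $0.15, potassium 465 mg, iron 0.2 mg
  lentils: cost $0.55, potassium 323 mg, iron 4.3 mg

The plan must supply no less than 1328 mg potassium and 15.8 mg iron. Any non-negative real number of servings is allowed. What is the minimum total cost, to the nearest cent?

$2.06

Greek yogurt only: max(1328/262, 15.8/0.1) = 158 servings → $197.50.
broccoli only: max(1328/355, 15.8/0.8) = 19.75 servings → $21.73.
banana only: max(1328/465, 15.8/0.2) = 79 servings → $11.85.
lentils only: max(1328/323, 15.8/4.3) = 4.111 servings → $2.26.
Greek yogurt + broccoli with both targets exact would need a negative amount; discard.
Greek yogurt + banana: the both-tight solution has a negative serving — not a feasible corner.
Greek yogurt + lentils with both tight: 0.5547 servings and 3.662 servings → $2.71.
broccoli + banana: the both-tight solution has a negative serving — not a feasible corner.
broccoli + lentils with both tight: 0.4787 servings and 3.585 servings → $2.50.
banana + lentils with both tight: 0.3137 servings and 3.66 servings → $2.06.
So the least-cost plan costs $2.06.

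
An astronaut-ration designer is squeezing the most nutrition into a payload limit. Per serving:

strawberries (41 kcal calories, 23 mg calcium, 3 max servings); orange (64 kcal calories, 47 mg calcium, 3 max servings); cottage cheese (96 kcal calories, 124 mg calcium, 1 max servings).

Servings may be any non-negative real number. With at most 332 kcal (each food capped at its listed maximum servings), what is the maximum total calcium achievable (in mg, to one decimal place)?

Calcium per kcal: cottage cheese 1.292, orange 0.7344, strawberries 0.561.
Take 1 serving of cottage cheese: uses 96 kcal, +124.0 mg calcium (running total 124.0 mg).
Take 3 servings of orange: uses 192 kcal, +141.0 mg calcium (running total 265.0 mg).
Take 1.073 servings of strawberries: uses 44 kcal, +24.7 mg calcium (running total 289.7 mg).
Filling greedily by calcium-per-kcal is optimal for one linear limit, giving 289.7 mg.

289.7 mg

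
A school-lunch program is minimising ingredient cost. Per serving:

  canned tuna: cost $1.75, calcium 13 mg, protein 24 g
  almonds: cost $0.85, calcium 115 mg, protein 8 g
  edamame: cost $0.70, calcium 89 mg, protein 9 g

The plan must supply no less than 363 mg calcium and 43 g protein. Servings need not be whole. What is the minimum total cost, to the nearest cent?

$3.31

Check every corner: each single food scaled to meet both minima, and each pair solved so both constraints bind.
canned tuna only: max(363/13, 43/24) = 27.92 servings → $48.87.
almonds only: max(363/115, 43/8) = 5.375 servings → $4.57.
edamame only: max(363/89, 43/9) = 4.778 servings → $3.34.
canned tuna + almonds with both tight: 0.7684 servings and 3.07 servings → $3.95.
canned tuna + edamame with both tight: 0.2774 servings and 4.038 servings → $3.31.
almonds + edamame: intersection lies outside the first quadrant.
So the least-cost plan costs $3.31.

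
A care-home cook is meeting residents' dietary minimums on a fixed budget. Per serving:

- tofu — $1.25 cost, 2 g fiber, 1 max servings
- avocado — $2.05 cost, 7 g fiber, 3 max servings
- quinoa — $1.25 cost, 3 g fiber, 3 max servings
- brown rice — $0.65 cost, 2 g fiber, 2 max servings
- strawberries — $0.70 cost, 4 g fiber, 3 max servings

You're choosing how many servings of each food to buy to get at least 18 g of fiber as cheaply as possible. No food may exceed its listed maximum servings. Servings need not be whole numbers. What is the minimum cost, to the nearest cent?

Cost per g of fiber: strawberries $0.1750, avocado $0.2929, brown rice $0.3250, quinoa $0.4167, tofu $0.6250.
Take 3 servings of strawberries: +12.0 g fiber for $2.10 (total $2.10, still need 6.0 g).
Take 0.8571 servings of avocado: +6.0 g fiber for $1.76 (total $3.86, still need 0.0 g).
Greedy by cheapest-per-g is optimal for a single linear constraint, so the minimum cost is $3.86.

$3.86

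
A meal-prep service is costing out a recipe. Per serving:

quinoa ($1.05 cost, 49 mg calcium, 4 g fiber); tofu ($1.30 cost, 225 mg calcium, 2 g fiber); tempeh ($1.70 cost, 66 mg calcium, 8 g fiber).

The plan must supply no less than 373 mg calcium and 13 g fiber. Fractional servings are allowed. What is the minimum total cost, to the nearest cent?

With two linear requirements the optimum uses one or two foods; enumerate the corners.
quinoa only: max(373/49, 13/4) = 7.612 servings → $7.99.
tofu only: max(373/225, 13/2) = 6.5 servings → $8.45.
tempeh only: max(373/66, 13/8) = 5.652 servings → $9.61.
quinoa + tofu with both tight: 2.717 servings and 1.066 servings → $4.24.
quinoa + tempeh with both targets exact would need a negative amount; discard.
tofu + tempeh with both tight: 1.275 servings and 1.306 servings → $3.88.
Cheapest feasible corner: $3.88.

$3.88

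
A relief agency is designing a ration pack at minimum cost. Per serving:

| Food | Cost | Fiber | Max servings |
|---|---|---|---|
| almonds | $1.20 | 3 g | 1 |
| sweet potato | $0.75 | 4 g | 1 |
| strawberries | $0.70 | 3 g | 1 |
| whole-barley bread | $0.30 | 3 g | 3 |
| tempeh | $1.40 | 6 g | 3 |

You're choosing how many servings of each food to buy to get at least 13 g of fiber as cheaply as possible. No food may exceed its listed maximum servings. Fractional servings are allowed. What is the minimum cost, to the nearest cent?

$1.65

Cost per g of fiber: whole-barley bread $0.1000, sweet potato $0.1875, strawberries $0.2333, tempeh $0.2333, almonds $0.4000.
Take 3 servings of whole-barley bread: +9.0 g fiber for $0.90 (total $0.90, still need 4.0 g).
Take 1 serving of sweet potato: +4.0 g fiber for $0.75 (total $1.65, still need 0.0 g).
Filling from the cheapest source first is optimal under one linear minimum: $1.65.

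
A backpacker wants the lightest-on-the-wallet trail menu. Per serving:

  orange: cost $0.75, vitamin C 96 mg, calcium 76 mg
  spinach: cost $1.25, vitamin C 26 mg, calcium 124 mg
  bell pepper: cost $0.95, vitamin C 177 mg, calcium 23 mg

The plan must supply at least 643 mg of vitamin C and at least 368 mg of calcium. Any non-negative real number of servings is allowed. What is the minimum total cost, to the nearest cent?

An LP optimum is at a vertex; with two nutrient constraints at most two foods are used. Check each candidate.
orange only: max(643/96, 368/76) = 6.698 servings → $5.02.
spinach only: max(643/26, 368/124) = 24.73 servings → $30.91.
bell pepper only: max(643/177, 368/23) = 16 servings → $15.20.
orange + spinach: the both-tight solution has a negative serving — not a feasible corner.
orange + bell pepper with both tight: 4.478 servings and 1.204 servings → $4.50.
spinach + bell pepper with both tight: 2.358 servings and 3.286 servings → $6.07.
The minimum over all feasible corners is $4.50.

$4.50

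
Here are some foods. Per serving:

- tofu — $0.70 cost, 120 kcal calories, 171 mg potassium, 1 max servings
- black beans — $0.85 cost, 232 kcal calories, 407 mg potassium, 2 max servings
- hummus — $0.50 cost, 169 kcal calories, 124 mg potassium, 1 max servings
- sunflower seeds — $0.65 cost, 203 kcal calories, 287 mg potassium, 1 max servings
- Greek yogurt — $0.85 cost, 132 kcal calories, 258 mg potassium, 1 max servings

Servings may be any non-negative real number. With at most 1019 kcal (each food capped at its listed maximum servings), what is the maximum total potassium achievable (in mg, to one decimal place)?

1603.4 mg

Potassium per kcal: Greek yogurt 1.955, black beans 1.754, tofu 1.425, sunflower seeds 1.414, hummus 0.7337.
Take 1 serving of Greek yogurt: uses 132 kcal, +258.0 mg potassium (running total 258.0 mg).
Take 2 servings of black beans: uses 464 kcal, +814.0 mg potassium (running total 1072.0 mg).
Take 1 serving of tofu: uses 120 kcal, +171.0 mg potassium (running total 1243.0 mg).
Take 1 serving of sunflower seeds: uses 203 kcal, +287.0 mg potassium (running total 1530.0 mg).
Take 0.5917 servings of hummus: uses 100 kcal, +73.4 mg potassium (running total 1603.4 mg).
Greedy by best ratio exhausts the calories allowance optimally: 1603.4 mg.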